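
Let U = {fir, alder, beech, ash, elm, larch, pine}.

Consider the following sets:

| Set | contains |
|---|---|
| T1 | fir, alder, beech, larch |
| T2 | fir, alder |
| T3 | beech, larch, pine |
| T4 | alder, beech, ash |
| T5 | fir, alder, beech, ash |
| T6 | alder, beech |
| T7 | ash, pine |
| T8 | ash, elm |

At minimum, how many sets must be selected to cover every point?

3

Take {T2, T3, T8}. Their union is {fir, alder, beech, ash, elm, larch, pine}, which is all 7 points.
Only T8 contains elm, so T8 is forced; the remaining 5 points need at least 2 more sets (each remaining set adds at most 4) — so at least 3 sets are needed, and 3 is optimal.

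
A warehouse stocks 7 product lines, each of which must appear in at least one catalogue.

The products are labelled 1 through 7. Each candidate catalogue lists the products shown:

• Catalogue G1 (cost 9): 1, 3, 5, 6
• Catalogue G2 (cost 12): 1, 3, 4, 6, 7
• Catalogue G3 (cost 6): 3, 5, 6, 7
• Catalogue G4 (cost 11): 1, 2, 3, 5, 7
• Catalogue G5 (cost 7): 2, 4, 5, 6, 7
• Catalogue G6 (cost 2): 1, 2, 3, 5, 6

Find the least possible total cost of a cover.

9

G5, G6 together cover every product (G5 ∪ G6 = {1, 2, 3, 4, 5, 6, 7}); total cost 7 + 2 = 9.
No covering selection has total cost below 9.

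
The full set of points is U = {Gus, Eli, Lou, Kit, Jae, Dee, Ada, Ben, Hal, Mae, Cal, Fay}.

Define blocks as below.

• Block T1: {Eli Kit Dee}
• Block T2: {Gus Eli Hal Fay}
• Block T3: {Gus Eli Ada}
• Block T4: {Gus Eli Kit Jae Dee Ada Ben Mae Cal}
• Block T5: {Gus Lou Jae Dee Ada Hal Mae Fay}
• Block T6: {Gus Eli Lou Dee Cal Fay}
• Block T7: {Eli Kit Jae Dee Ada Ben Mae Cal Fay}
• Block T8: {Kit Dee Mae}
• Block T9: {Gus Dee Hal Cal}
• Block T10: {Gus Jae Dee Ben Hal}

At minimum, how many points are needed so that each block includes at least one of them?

2

The 2 points {Gus, Kit} hit every block.
The blocks T2, T8 are pairwise disjoint, so any hitting set needs a separate point for each — at least 2. Hence 2 is optimal.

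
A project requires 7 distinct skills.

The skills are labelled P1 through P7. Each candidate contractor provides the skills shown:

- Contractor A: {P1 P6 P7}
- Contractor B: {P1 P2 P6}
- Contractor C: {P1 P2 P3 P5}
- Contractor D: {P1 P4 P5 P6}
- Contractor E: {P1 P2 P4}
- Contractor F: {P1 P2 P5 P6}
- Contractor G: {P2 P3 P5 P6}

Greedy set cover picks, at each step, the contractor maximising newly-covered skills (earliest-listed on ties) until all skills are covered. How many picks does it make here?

Greedy: pick C (covers 4 new) → pick A (covers 2 new) → pick D (covers 1 new). Total picks: 3.

3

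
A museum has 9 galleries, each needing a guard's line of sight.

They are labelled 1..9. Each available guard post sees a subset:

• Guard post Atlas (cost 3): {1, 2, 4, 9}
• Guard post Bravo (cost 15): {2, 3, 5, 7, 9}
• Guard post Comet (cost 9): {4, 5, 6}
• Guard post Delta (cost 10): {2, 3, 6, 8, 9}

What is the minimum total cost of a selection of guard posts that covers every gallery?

28

Atlas, Bravo, Delta together cover every gallery (Atlas ∪ Bravo ∪ Delta = {1, 2, 3, 4, 5, 6, 7, 8, 9}); total cost 3 + 15 + 10 = 28.
No covering selection has total cost below 28.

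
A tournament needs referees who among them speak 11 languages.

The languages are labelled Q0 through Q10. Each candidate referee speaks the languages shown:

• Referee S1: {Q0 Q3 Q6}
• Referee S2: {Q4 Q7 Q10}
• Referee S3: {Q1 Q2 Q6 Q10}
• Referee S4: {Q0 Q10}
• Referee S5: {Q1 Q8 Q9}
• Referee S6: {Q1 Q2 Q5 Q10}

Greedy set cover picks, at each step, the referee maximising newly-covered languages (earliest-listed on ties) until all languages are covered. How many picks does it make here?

Greedy: pick S3 (covers 4 new) → pick S1 (covers 2 new) → pick S2 (covers 2 new) → pick S5 (covers 2 new) → pick S6 (covers 1 new). Total picks: 5.
(The true minimum cover uses only 4 referees, so greedy is not optimal here.)

5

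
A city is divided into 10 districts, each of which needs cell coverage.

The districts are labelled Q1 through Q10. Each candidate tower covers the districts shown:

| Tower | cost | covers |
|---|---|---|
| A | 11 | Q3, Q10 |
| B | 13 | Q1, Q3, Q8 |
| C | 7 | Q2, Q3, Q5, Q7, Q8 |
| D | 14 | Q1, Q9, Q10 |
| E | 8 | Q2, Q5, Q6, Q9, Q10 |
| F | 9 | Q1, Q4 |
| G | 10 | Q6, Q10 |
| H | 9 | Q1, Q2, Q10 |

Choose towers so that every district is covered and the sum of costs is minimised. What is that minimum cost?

C, E, F together cover every district (C ∪ E ∪ F = {Q1, Q2, Q3, Q4, Q5, Q6, Q7, Q8, Q9, Q10}); total cost 7 + 8 + 9 = 24.
No covering selection has total cost below 24.

24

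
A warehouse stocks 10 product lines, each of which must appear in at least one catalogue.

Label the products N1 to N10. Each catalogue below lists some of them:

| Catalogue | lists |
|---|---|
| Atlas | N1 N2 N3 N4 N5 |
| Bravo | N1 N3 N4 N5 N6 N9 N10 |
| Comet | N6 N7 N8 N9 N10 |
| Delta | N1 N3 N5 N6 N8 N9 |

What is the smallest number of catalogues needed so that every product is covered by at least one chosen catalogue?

2

Take {Atlas, Comet}. Their union is {N1, N2, N3, N4, N5, N6, N7, N8, N9, N10}, which is all 10 products.
No single catalogue has all 10 products (the largest, Bravo, has 7), so 2 is optimal.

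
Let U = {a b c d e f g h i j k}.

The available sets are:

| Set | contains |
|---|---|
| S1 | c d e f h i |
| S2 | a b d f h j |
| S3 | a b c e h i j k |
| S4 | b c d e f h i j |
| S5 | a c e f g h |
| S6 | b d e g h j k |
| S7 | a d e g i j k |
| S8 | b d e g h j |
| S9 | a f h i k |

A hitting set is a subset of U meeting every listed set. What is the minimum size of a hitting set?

T = {f, j} meets every set (each contains at least one member of T), and |T| = 2.
No single element lies in every set, so at least 2 are needed and 2 is optimal.

2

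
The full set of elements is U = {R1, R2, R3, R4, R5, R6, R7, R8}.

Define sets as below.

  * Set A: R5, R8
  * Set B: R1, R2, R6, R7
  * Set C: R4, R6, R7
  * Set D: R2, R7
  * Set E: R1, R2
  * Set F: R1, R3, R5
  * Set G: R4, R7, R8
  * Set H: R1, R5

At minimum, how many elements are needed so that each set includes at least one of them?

3

Take T = {R1, R7, R8}. Each listed set contains at least one of these, so T is a hitting set of size 3.
The sets A, C, E are pairwise disjoint, so any hitting set needs a separate element for each — at least 3. Hence 3 is optimal.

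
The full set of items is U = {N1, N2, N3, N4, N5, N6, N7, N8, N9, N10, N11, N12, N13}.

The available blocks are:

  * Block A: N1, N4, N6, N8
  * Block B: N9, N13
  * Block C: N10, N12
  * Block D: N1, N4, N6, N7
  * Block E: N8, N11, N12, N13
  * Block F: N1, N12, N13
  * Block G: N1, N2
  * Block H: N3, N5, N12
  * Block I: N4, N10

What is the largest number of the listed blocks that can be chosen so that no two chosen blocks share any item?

4

B, G, H, I are pairwise disjoint (B={N9,N13}; G={N1,N2}; H={N3,N5,N12}; I={N4,N10}).
Every remaining block overlaps one of these, and no 5 of the listed blocks are pairwise disjoint, so 4 is the maximum.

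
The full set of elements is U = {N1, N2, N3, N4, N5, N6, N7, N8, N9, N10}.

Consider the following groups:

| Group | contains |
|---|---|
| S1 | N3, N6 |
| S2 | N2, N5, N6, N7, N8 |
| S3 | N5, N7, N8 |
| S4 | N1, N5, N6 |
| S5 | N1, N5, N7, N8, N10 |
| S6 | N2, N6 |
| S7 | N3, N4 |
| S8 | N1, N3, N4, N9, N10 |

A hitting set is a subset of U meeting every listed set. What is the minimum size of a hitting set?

Take H = {N4, N5, N6}. Each listed group contains at least one of these, so H is a hitting set of size 3.
The groups S3, S6, S8 are pairwise disjoint, so any hitting set needs a separate element for each — at least 3. Hence 3 is optimal.

3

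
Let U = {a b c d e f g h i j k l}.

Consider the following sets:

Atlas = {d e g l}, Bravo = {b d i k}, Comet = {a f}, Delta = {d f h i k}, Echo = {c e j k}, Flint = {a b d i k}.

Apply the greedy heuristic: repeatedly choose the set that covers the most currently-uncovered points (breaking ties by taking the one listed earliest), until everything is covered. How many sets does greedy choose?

4

Greedy: pick Delta (covers 5 new) → pick Atlas (covers 3 new) → pick Echo (covers 2 new) → pick Flint (covers 2 new). Total picks: 4.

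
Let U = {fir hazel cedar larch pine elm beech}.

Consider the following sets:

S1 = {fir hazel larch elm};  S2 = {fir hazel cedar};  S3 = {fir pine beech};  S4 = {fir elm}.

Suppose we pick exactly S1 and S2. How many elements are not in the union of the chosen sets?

Union of S1, S2 = {fir, hazel, cedar, larch, elm}.
Not covered: pine, beech — 2 elements.

2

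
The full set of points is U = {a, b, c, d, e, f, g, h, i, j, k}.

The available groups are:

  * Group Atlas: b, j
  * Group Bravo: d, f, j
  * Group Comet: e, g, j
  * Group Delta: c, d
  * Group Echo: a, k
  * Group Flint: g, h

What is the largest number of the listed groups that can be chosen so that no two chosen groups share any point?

4

Atlas, Delta, Echo, Flint are pairwise disjoint (Atlas={b,j}; Delta={c,d}; Echo={a,k}; Flint={g,h}).
Every remaining group overlaps one of these, and no 5 of the listed groups are pairwise disjoint, so 4 is the maximum.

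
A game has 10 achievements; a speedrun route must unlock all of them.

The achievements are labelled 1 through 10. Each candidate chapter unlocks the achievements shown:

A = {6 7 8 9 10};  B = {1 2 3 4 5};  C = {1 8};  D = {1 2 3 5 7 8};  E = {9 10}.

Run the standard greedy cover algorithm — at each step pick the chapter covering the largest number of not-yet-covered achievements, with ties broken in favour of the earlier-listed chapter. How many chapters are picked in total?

3

Greedy: pick D (covers 6 new) → pick A (covers 3 new) → pick B (covers 1 new). Total picks: 3.
(The true minimum cover uses only 2 chapters, so greedy is not optimal here.)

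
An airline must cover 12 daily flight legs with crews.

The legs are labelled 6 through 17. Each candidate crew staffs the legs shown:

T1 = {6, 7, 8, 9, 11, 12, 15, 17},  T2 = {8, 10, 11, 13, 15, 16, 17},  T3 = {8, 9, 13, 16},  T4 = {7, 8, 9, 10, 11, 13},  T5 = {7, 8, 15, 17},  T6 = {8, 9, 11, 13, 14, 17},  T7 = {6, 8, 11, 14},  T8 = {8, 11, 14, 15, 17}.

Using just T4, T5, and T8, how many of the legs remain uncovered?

Union of T4, T5, T8 = {7, 8, 9, 10, 11, 13, 14, 15, 17}.
Not covered: 6, 12, 16 — 3 legs.

3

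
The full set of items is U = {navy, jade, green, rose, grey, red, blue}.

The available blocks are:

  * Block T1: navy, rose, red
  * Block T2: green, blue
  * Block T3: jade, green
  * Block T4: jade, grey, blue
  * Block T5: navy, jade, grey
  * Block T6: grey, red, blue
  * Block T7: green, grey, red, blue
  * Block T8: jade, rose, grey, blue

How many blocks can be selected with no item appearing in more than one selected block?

2

T2, T5 are pairwise disjoint (T2={green,blue}; T5={navy,jade,grey}).
Every remaining block overlaps one of these, and no 3 of the listed blocks are pairwise disjoint, so 2 is the maximum.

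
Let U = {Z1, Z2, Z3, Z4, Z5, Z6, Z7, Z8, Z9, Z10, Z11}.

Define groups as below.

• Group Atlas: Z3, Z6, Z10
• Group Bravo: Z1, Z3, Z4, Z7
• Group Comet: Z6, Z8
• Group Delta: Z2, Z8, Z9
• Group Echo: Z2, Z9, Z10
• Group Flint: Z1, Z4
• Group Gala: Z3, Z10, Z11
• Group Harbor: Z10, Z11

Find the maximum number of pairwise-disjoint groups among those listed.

3

Atlas, Delta, Flint are pairwise disjoint (Atlas={Z3,Z6,Z10}; Delta={Z2,Z8,Z9}; Flint={Z1,Z4}).
Every remaining group overlaps one of these, and no 4 of the listed groups are pairwise disjoint, so 3 is the maximum.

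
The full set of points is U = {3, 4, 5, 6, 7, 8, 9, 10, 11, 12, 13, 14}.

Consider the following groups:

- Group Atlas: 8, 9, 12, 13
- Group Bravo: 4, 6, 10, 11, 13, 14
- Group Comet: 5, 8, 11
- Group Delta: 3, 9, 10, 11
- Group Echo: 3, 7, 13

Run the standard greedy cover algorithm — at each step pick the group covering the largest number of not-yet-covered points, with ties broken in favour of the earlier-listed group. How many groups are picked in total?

Greedy: pick Bravo (covers 6 new) → pick Atlas (covers 3 new) → pick Echo (covers 2 new) → pick Comet (covers 1 new). Total picks: 4.

4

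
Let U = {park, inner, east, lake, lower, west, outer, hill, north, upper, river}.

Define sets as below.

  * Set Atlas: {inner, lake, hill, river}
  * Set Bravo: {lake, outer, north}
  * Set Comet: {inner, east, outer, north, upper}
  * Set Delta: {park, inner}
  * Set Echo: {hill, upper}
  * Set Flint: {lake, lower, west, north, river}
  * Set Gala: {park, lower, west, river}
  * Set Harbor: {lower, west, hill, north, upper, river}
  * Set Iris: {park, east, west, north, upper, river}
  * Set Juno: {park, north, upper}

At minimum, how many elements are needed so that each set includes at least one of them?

3

H = {park, lake, upper} meets every set (each contains at least one member of H), and |H| = 3.
The sets Bravo, Echo, Gala are pairwise disjoint, so any hitting set needs a separate element for each — at least 3. Hence 3 is optimal.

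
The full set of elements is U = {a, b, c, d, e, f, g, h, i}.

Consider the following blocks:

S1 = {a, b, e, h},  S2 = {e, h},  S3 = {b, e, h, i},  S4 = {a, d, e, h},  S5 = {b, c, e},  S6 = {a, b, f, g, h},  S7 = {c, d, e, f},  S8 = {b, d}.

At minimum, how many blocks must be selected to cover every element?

3

S3 and S6 and S7 together: S3 ∪ S6 ∪ S7 = {a, b, c, d, e, f, g, h, i} — every element is covered.
Only S6 contains g, so S6 is forced; the remaining 4 elements need at least 2 more blocks (each remaining block adds at most 3) — so at least 3 blocks are needed, and 3 is optimal.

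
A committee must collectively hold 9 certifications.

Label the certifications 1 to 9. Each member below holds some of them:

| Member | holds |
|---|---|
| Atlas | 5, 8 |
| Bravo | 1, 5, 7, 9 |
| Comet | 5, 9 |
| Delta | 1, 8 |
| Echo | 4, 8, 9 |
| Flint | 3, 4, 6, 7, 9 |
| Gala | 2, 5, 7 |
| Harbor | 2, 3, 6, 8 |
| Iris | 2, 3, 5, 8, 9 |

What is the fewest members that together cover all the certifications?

3

Take {Bravo, Flint, Harbor}. Their union is {1, 2, 3, 4, 5, 6, 7, 8, 9}, which is all 9 certifications.
No 2 of the 9 members cover everything (all 36 combinations miss at least one certification), so 3 is optimal.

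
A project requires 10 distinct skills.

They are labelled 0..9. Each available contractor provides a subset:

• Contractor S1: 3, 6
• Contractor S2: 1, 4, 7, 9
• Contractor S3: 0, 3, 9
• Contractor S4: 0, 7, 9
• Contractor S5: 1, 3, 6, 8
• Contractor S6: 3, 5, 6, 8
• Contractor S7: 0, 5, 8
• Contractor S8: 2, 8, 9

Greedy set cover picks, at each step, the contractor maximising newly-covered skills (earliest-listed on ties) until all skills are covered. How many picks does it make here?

4

Greedy: pick S2 (covers 4 new) → pick S6 (covers 4 new) → pick S3 (covers 1 new) → pick S8 (covers 1 new). Total picks: 4.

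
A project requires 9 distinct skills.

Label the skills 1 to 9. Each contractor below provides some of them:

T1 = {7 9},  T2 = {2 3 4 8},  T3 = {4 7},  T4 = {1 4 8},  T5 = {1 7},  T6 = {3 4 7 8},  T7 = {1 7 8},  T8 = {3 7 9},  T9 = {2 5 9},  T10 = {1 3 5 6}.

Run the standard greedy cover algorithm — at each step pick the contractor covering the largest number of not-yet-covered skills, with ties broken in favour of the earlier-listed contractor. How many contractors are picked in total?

Greedy: pick T2 (covers 4 new) → pick T10 (covers 3 new) → pick T1 (covers 2 new). Total picks: 3.

3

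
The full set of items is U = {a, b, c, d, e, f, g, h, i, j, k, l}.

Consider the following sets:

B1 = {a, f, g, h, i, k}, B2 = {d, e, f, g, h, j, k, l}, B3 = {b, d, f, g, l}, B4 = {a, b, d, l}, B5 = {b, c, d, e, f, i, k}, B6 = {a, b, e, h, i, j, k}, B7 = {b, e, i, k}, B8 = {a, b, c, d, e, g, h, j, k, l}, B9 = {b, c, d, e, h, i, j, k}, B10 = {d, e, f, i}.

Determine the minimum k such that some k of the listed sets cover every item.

Take {B1, B8}. Their union is {a, b, c, d, e, f, g, h, i, j, k, l}, which is all 12 items.
No single set has all 12 items (the largest, B8, has 10), so 2 is optimal.

2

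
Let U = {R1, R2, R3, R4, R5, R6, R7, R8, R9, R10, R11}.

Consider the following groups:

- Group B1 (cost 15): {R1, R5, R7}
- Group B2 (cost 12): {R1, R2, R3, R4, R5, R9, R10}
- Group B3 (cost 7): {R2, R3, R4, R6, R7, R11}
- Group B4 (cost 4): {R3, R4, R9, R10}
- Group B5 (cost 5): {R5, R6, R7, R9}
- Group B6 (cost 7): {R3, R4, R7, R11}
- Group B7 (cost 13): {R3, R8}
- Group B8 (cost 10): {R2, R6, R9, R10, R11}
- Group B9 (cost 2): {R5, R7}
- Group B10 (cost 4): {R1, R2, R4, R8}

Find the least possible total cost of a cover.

B3, B4, B9, B10 together cover every item (B3 ∪ B4 ∪ B9 ∪ B10 = {R1, R2, R3, R4, R5, R6, R7, R8, R9, R10, R11}); total cost 7 + 4 + 2 + 4 = 17.
No covering selection has total cost below 17.

17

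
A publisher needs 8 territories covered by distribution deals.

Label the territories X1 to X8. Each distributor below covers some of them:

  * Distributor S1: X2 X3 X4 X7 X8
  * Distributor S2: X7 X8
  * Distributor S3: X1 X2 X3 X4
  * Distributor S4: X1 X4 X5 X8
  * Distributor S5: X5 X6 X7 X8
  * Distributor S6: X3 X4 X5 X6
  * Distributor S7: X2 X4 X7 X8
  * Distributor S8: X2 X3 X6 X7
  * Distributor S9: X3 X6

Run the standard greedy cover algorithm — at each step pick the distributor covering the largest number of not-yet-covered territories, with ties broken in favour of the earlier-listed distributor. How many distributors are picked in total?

3

Greedy: pick S1 (covers 5 new) → pick S4 (covers 2 new) → pick S5 (covers 1 new). Total picks: 3.
(The true minimum cover uses only 2 distributors, so greedy is not optimal here.)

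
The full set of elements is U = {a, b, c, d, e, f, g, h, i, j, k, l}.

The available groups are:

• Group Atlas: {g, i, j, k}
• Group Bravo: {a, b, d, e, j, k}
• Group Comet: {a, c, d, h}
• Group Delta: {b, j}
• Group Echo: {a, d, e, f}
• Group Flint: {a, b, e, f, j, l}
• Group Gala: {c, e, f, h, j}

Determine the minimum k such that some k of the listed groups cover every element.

3

Atlas, Comet, and Flint cover everything between them: the union {a, b, c, d, e, f, g, h, i, j, k, l} is all of U.
Only Atlas contains g, so Atlas is forced; the remaining 8 elements need at least 2 more groups (each remaining group adds at most 5) — so at least 3 groups are needed, and 3 is optimal.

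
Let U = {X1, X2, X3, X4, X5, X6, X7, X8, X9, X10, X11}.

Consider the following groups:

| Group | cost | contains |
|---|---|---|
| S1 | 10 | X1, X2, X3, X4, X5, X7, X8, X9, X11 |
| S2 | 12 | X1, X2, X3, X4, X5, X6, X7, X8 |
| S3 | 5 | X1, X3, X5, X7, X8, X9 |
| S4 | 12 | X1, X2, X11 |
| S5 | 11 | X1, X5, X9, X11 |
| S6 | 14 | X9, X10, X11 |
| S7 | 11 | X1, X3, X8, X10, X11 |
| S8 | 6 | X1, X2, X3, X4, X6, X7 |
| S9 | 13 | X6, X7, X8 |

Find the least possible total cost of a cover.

S3, S7, S8 together cover every point (S3 ∪ S7 ∪ S8 = {X1, X2, X3, X4, X5, X6, X7, X8, X9, X10, X11}); total cost 5 + 11 + 6 = 22.
No covering selection has total cost below 22.

22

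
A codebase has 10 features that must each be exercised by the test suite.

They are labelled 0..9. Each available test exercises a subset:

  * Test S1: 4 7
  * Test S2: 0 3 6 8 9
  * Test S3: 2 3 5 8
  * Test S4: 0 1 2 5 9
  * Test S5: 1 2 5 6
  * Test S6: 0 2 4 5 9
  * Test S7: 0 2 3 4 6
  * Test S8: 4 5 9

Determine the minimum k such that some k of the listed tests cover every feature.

3

Take {S1, S2, S4}. Their union is {0, 1, 2, 3, 4, 5, 6, 7, 8, 9}, which is all 10 features.
Only S1 contains 7, so S1 is forced; the remaining 8 features need at least 2 more tests (each remaining test adds at most 5) — so at least 3 tests are needed, and 3 is optimal.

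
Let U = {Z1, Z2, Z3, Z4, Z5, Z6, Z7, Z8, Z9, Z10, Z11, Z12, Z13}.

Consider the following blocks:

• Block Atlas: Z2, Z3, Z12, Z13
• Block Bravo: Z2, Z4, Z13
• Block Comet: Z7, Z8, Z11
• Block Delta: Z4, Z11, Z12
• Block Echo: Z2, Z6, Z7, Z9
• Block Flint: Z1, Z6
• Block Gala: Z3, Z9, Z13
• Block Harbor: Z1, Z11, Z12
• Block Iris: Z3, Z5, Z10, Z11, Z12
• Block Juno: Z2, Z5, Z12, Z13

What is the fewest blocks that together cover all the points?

Bravo and Comet and Flint and Gala and Iris together: Bravo ∪ Comet ∪ Flint ∪ Gala ∪ Iris = {Z1, Z2, Z3, Z4, Z5, Z6, Z7, Z8, Z9, Z10, Z11, Z12, Z13} — every point is covered.
No 4 of the 10 blocks cover everything (all 210 combinations miss at least one point), so 5 is optimal.

5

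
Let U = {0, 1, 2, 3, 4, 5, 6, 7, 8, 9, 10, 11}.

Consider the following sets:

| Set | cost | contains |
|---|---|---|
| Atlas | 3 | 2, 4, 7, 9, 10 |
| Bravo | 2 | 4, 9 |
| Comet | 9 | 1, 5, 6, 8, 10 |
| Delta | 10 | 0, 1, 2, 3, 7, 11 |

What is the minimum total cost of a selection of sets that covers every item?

Bravo, Comet, Delta together cover every item (Bravo ∪ Comet ∪ Delta = {0, 1, 2, 3, 4, 5, 6, 7, 8, 9, 10, 11}); total cost 2 + 9 + 10 = 21.
The greedy pick Atlas, Comet, Delta costs 22; no covering selection beats 21.

21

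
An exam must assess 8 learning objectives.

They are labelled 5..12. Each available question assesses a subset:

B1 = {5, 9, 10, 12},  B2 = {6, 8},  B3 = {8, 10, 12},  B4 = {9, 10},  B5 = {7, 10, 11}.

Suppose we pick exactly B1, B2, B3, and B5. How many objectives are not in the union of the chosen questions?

Union of B1, B2, B3, B5 = {5, 6, 7, 8, 9, 10, 11, 12} — that's every objective, so 0 are uncovered.

0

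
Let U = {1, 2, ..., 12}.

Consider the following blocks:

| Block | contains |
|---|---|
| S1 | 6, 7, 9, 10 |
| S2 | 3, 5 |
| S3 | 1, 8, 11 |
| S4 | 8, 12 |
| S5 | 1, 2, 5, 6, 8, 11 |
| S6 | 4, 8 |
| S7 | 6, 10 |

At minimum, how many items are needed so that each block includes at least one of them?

3

H = {3, 8, 10} meets every block (each contains at least one member of H), and |H| = 3.
The blocks S2, S4, S7 are pairwise disjoint, so any hitting set needs a separate item for each — at least 3. Hence 3 is optimal.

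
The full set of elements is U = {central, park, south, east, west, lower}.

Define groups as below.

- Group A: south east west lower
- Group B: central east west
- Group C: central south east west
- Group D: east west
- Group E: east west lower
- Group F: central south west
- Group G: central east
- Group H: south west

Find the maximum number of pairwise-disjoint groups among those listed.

2

G, H are pairwise disjoint (G={central,east}; H={south,west}).
Every remaining group overlaps one of these, and no 3 of the listed groups are pairwise disjoint, so 2 is the maximum.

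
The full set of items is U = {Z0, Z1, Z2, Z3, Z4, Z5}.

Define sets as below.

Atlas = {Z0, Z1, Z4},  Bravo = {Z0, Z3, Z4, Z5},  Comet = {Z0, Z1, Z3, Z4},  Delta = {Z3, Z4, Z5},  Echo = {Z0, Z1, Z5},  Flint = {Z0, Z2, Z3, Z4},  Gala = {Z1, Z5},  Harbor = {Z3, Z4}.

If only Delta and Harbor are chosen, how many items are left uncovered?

3

Union of Delta, Harbor = {Z3, Z4, Z5}.
Not covered: Z0, Z1, Z2 — 3 items.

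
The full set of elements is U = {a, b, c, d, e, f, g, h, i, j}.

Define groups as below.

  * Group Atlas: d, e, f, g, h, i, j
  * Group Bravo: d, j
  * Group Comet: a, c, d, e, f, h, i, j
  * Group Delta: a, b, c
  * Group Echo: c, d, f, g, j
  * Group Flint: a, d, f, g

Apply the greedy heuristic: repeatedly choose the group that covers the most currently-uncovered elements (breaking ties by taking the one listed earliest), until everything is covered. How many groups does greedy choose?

Greedy: pick Comet (covers 8 new) → pick Atlas (covers 1 new) → pick Delta (covers 1 new). Total picks: 3.
(The true minimum cover uses only 2 groups, so greedy is not optimal here.)

3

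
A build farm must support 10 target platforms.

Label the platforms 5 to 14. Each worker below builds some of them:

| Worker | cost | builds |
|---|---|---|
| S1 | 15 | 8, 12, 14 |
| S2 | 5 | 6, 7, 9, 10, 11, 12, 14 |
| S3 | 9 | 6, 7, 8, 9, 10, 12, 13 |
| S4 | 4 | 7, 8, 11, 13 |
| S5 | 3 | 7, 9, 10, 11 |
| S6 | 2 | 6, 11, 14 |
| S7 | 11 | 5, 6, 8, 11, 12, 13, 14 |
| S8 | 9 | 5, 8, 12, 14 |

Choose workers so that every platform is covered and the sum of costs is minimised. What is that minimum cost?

S5, S7 together cover every platform (S5 ∪ S7 = {5, 6, 7, 8, 9, 10, 11, 12, 13, 14}); total cost 3 + 11 = 14.
The greedy pick S6, S5, S4, S8 costs 18; no covering selection beats 14.

14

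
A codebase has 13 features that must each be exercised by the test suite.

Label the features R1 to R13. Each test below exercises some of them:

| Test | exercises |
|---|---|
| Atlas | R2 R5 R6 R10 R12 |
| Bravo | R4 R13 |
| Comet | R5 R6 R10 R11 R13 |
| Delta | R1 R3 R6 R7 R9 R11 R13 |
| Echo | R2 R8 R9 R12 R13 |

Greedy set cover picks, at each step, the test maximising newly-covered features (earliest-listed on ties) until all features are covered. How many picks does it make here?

4

Greedy: pick Delta (covers 7 new) → pick Atlas (covers 4 new) → pick Bravo (covers 1 new) → pick Echo (covers 1 new). Total picks: 4.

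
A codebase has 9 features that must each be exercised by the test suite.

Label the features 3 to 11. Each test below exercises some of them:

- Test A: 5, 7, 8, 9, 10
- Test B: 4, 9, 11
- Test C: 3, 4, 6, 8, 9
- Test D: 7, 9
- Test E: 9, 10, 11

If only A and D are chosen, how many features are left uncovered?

Union of A, D = {5, 7, 8, 9, 10}.
Not covered: 3, 4, 6, 11 — 4 features.

4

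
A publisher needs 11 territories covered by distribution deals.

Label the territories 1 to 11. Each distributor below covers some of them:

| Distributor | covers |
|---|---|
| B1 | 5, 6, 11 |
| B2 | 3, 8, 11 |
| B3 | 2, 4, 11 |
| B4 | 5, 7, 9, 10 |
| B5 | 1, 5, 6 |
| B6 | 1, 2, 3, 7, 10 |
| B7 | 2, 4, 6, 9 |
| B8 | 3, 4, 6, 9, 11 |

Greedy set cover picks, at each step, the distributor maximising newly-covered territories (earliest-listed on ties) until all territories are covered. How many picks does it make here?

Greedy: pick B6 (covers 5 new) → pick B8 (covers 4 new) → pick B1 (covers 1 new) → pick B2 (covers 1 new). Total picks: 4.

4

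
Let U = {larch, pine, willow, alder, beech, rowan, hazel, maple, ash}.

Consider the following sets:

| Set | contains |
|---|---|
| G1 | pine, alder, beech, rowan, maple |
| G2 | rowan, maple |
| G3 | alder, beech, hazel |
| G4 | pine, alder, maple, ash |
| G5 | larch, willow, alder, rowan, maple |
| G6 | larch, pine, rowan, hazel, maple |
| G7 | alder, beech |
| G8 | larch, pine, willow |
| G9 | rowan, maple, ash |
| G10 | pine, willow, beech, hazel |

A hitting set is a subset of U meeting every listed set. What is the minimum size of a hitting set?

3

H = {pine, beech, maple} meets every set (each contains at least one member of H), and |H| = 3.
The sets G2, G3, G8 are pairwise disjoint, so any hitting set needs a separate item for each — at least 3. Hence 3 is optimal.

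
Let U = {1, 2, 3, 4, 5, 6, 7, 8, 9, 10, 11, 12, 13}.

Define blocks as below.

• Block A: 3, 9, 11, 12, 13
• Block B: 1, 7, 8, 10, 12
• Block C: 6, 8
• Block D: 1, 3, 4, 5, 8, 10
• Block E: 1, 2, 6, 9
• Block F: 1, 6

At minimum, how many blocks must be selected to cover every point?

4

A, B, D, and E cover everything between them: the union {1, 2, 3, 4, 5, 6, 7, 8, 9, 10, 11, 12, 13} is all of U.
No 3 of the 6 blocks cover everything (all 20 combinations miss at least one point), so 4 is optimal.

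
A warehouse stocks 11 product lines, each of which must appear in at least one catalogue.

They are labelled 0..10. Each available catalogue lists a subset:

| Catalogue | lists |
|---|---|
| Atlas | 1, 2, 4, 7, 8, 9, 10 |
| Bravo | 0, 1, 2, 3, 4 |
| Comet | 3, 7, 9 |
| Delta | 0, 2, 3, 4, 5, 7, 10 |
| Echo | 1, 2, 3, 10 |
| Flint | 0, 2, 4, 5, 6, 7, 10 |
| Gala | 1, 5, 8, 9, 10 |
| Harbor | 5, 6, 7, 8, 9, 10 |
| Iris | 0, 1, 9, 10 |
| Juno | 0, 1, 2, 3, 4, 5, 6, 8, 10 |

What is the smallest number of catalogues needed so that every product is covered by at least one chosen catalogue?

Atlas and Juno together: Atlas ∪ Juno = {0, 1, 2, 3, 4, 5, 6, 7, 8, 9, 10} — every product is covered.
No single catalogue has all 11 products (the largest, Juno, has 9), so 2 is optimal.

2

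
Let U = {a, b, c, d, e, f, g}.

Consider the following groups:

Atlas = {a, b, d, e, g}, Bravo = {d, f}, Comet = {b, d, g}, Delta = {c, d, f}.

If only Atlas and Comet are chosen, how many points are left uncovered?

Union of Atlas, Comet = {a, b, d, e, g}.
Not covered: c, f — 2 points.

2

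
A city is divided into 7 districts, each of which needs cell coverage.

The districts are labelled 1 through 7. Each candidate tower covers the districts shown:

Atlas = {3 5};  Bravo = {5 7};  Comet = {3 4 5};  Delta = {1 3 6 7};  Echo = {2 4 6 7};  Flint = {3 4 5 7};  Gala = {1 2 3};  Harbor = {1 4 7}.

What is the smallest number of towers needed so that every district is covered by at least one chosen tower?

Echo and Flint and Gala together: Echo ∪ Flint ∪ Gala = {1, 2, 3, 4, 5, 6, 7} — every district is covered.
No 2 of the 8 towers cover everything (all 28 combinations miss at least one district), so 3 is optimal.

3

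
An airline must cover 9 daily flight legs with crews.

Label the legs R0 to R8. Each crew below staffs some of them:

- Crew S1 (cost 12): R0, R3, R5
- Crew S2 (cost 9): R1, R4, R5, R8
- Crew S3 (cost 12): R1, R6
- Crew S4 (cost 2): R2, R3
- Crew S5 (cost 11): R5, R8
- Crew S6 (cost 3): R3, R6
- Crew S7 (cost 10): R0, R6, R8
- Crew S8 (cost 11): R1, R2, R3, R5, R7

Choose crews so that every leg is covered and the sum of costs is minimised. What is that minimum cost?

S2, S7, S8 together cover every leg (S2 ∪ S7 ∪ S8 = {R0, R1, R2, R3, R4, R5, R6, R7, R8}); total cost 9 + 10 + 11 = 30.
The greedy pick S4, S2, S6, S7, S8 costs 35; no covering selection beats 30.

30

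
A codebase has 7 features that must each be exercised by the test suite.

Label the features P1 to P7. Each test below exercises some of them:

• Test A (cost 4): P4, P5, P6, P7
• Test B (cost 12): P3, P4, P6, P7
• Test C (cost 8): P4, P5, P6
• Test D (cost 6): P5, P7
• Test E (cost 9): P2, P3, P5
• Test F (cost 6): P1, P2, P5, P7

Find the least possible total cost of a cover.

B, F together cover every feature (B ∪ F = {P1, P2, P3, P4, P5, P6, P7}); total cost 12 + 6 = 18.
The greedy pick A, F, E costs 19; no covering selection beats 18.

18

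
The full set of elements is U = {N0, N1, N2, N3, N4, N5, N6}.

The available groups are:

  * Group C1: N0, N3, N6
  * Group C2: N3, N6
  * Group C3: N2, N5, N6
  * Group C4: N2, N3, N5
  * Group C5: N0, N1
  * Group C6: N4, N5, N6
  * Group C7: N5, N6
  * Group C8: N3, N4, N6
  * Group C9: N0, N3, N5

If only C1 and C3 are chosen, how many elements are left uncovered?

Union of C1, C3 = {N0, N2, N3, N5, N6}.
Not covered: N1, N4 — 2 elements.

2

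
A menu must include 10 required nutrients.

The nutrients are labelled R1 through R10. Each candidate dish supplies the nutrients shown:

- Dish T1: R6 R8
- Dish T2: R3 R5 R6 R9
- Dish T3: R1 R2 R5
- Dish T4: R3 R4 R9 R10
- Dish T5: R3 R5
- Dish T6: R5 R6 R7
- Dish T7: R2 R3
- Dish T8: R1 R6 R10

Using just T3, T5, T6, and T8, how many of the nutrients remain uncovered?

Union of T3, T5, T6, T8 = {R1, R2, R3, R5, R6, R7, R10}.
Not covered: R4, R8, R9 — 3 nutrients.

3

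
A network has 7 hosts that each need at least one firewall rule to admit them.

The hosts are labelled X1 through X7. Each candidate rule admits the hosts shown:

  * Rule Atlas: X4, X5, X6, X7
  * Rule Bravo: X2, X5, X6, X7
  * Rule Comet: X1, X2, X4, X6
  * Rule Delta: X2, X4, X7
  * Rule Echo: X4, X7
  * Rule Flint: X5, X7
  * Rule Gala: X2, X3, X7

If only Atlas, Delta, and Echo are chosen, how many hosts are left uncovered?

2

Union of Atlas, Delta, Echo = {X2, X4, X5, X6, X7}.
Not covered: X1, X3 — 2 hosts.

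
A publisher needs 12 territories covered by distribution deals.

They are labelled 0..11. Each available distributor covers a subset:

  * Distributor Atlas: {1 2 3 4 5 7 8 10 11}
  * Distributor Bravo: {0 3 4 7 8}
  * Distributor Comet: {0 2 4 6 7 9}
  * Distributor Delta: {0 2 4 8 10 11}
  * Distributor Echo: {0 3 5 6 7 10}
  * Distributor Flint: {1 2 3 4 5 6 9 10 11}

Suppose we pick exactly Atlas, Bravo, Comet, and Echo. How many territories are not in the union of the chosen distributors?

Union of Atlas, Bravo, Comet, Echo = {0, 1, 2, 3, 4, 5, 6, 7, 8, 9, 10, 11} — that's every territory, so 0 are uncovered.

0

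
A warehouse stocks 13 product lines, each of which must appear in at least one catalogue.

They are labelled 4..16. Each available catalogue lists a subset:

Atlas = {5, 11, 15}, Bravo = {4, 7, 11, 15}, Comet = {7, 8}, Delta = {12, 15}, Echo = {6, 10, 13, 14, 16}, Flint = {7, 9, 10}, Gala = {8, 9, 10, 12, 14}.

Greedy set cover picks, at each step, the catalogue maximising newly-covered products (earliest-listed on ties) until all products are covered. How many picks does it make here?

Greedy: pick Echo (covers 5 new) → pick Bravo (covers 4 new) → pick Gala (covers 3 new) → pick Atlas (covers 1 new). Total picks: 4.

4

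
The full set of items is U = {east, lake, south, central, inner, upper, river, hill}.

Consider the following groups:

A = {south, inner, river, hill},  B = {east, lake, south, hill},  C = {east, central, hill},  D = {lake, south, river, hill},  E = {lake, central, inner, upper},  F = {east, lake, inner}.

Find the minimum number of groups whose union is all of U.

3

A, C, and E cover everything between them: the union {east, lake, south, central, inner, upper, river, hill} is all of U.
Only E contains upper, so E is forced; the remaining 4 items need at least 2 more groups (each remaining group adds at most 3) — so at least 3 groups are needed, and 3 is optimal.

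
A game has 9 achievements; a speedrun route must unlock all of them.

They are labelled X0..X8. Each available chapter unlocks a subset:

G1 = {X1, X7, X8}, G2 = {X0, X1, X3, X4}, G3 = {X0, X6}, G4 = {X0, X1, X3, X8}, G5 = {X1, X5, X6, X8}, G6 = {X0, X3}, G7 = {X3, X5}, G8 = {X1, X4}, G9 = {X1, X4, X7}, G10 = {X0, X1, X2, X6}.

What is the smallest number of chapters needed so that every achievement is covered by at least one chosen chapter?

Take {G2, G5, G9, G10}. Their union is {X0, X1, X2, X3, X4, X5, X6, X7, X8}, which is all 9 achievements.
Only G10 contains X2, so G10 is forced; the remaining 5 achievements need at least 3 more chapters (each remaining chapter adds at most 2) — so at least 4 chapters are needed, and 4 is optimal.

4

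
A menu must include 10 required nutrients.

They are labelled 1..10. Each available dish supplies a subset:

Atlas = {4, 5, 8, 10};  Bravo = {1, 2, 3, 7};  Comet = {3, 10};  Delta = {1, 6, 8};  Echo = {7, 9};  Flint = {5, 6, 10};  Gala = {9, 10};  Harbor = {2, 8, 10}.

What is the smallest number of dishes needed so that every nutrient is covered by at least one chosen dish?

Atlas and Bravo and Flint and Gala together: Atlas ∪ Bravo ∪ Flint ∪ Gala = {1, 2, 3, 4, 5, 6, 7, 8, 9, 10} — every nutrient is covered.
No 3 of the 8 dishes cover everything (all 56 combinations miss at least one nutrient), so 4 is optimal.

4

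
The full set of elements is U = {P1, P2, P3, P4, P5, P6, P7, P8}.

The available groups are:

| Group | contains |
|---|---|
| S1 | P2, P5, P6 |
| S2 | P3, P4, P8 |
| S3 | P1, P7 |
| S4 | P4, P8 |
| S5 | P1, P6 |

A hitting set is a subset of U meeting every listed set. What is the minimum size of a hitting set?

Take H = {P1, P5, P8}. Each listed group contains at least one of these, so H is a hitting set of size 3.
The groups S1, S3, S4 are pairwise disjoint, so any hitting set needs a separate element for each — at least 3. Hence 3 is optimal.

3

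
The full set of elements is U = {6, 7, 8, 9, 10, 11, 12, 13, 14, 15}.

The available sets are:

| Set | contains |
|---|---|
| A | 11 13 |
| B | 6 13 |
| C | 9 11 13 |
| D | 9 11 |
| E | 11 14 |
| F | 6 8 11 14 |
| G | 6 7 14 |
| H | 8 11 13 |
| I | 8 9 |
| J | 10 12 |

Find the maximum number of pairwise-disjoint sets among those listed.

B, E, I, J are pairwise disjoint (B={6,13}; E={11,14}; I={8,9}; J={10,12}).
Every remaining set overlaps one of these, and no 5 of the listed sets are pairwise disjoint, so 4 is the maximum.

4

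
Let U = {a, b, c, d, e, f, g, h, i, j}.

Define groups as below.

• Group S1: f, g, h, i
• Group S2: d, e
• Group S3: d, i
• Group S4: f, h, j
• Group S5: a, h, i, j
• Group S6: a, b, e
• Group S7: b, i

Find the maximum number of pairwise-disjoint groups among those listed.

S2, S4, S7 are pairwise disjoint (S2={d,e}; S4={f,h,j}; S7={b,i}).
Every remaining group overlaps one of these, and no 4 of the listed groups are pairwise disjoint, so 3 is the maximum.

3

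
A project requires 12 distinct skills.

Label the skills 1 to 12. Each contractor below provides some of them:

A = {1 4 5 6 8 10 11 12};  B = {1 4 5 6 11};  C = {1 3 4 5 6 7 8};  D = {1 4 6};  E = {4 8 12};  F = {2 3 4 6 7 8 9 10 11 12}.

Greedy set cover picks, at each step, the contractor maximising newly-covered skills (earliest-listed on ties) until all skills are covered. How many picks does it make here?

2

Greedy: pick F (covers 10 new) → pick A (covers 2 new). Total picks: 2.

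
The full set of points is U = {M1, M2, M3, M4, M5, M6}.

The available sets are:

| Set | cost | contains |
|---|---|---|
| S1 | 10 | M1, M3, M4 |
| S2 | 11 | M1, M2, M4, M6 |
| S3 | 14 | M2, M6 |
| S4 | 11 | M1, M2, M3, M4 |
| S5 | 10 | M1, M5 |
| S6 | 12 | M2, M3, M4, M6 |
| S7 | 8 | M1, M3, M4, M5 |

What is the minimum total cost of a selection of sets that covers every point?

19

S2, S7 together cover every point (S2 ∪ S7 = {M1, M2, M3, M4, M5, M6}); total cost 11 + 8 = 19.
No covering selection has total cost below 19.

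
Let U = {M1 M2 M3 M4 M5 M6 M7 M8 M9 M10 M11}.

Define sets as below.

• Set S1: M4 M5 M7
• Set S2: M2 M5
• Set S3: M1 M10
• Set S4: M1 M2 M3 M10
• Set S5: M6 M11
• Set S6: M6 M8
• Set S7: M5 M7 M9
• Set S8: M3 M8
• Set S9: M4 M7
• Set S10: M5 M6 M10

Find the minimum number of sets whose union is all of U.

5

S1, S4, S5, S7, and S8 cover everything between them: the union {M1, M2, M3, M4, M5, M6, M7, M8, M9, M10, M11} is all of U.
No 4 of the 10 sets cover everything (all 210 combinations miss at least one item), so 5 is optimal.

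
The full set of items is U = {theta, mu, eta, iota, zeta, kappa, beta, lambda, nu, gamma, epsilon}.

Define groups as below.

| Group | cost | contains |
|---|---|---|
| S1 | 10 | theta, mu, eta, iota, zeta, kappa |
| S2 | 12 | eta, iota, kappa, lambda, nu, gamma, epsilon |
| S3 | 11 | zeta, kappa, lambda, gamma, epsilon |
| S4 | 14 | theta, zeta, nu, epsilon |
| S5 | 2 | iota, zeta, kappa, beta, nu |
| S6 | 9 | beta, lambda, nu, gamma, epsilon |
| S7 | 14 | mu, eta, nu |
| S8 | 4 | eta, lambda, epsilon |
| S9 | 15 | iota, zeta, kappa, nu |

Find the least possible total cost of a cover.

S1, S6 together cover every item (S1 ∪ S6 = {theta, mu, eta, iota, zeta, kappa, beta, lambda, nu, gamma, epsilon}); total cost 10 + 9 = 19.
The greedy pick S5, S8, S1, S6 costs 25; no covering selection beats 19.

19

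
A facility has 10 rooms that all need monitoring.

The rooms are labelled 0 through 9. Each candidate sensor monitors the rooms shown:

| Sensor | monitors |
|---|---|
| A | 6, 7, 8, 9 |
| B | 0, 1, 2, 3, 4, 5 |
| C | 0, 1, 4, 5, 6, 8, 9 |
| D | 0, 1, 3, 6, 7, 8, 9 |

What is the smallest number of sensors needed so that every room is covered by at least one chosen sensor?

Take {A, B}. Their union is {0, 1, 2, 3, 4, 5, 6, 7, 8, 9}, which is all 10 rooms.
No single sensor has all 10 rooms (the largest, C, has 7), so 2 is optimal.

2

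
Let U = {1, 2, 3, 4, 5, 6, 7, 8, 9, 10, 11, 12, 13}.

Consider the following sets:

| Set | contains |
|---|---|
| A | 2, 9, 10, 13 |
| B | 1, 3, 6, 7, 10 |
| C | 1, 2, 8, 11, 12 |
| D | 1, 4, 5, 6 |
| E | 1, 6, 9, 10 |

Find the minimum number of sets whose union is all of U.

A, B, C, and D cover everything between them: the union {1, 2, 3, 4, 5, 6, 7, 8, 9, 10, 11, 12, 13} is all of U.
Only D contains 4, so D is forced; the remaining 9 points need at least 3 more sets (each remaining set adds at most 4) — so at least 4 sets are needed, and 4 is optimal.

4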